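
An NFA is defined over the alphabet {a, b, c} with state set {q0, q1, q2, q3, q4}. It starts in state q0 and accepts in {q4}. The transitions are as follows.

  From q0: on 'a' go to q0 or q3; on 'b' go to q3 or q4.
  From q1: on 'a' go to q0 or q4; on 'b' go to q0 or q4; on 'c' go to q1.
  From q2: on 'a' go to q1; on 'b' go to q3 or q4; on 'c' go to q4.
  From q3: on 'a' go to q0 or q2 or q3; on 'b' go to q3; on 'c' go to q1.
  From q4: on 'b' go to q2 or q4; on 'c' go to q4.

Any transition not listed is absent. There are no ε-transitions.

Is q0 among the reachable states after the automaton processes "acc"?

No

Start in {q0}.
Read 'a': q0→{q0, q3}; now {q0, q3}.
Read 'c': q0→∅, q3→{q1}; now {q1}.
Read 'c': q1→{q1}; now {q1}.
State q0 is not in {q1}.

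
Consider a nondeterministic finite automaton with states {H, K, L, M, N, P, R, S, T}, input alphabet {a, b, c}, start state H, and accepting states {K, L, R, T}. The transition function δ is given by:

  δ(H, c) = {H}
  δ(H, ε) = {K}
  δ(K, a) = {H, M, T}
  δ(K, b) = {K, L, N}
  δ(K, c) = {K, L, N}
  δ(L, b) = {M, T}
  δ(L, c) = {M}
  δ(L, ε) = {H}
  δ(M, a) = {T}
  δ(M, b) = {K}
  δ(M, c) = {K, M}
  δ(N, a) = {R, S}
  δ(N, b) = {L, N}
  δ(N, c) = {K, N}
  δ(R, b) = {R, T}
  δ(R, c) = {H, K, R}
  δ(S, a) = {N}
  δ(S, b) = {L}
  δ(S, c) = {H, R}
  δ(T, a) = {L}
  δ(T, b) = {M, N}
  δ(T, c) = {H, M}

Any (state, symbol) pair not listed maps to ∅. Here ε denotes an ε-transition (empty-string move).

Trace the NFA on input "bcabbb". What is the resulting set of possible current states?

{H, K, L, M, N, R, T}

Start: ε-closure({H}) = {H, K}.
Read 'b': {H, K} → {H, K, L, N}.
Read 'c': {H, K, L, N} → {H, K, L, M, N}.
Read 'a': {H, K, L, M, N} → {H, K, M, R, S, T}.
Read 'b': {H, K, M, R, S, T} → {H, K, L, M, N, R, T}.
Read 'b': {H, K, L, M, N, R, T} → {H, K, L, M, N, R, T}.
Read 'b': {H, K, L, M, N, R, T} → {H, K, L, M, N, R, T}.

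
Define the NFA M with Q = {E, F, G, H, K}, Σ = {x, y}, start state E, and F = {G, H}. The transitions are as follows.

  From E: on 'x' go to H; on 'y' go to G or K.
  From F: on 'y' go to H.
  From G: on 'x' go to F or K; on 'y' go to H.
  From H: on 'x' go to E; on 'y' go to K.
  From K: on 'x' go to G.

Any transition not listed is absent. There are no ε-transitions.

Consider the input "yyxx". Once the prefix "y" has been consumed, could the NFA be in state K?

Yes

Start in {E}.
Read 'y': E→{G, K}; now {G, K}.
State K is in {G, K}.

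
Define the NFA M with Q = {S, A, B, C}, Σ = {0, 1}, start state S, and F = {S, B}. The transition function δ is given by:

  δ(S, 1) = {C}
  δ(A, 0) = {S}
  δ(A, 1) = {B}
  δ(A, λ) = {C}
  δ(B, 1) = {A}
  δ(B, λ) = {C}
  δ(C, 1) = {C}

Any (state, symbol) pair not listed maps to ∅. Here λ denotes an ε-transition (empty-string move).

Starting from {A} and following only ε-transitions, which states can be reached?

{A, C}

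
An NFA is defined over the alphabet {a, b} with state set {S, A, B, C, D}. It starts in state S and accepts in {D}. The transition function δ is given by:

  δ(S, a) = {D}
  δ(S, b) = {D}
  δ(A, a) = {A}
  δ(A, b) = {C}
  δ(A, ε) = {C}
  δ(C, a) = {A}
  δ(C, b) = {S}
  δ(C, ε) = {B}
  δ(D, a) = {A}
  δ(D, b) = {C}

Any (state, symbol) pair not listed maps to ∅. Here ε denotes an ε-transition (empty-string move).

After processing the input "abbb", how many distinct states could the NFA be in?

1

Start in {S}.
Read 'a': {S} → {D}.
Read 'b': {D} → {B, C}.
Read 'b': {B, C} → {S}.
Read 'b': {S} → {D}.
That set has 1 state.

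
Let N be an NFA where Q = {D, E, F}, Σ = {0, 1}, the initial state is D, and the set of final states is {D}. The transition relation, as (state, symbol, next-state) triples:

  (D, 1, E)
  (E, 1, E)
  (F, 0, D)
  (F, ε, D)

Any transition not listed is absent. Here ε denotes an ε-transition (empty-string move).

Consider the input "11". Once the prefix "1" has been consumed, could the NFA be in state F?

Start in {D}.
Read '1': D→{E}; now {E}.
State F is not in {E}.

No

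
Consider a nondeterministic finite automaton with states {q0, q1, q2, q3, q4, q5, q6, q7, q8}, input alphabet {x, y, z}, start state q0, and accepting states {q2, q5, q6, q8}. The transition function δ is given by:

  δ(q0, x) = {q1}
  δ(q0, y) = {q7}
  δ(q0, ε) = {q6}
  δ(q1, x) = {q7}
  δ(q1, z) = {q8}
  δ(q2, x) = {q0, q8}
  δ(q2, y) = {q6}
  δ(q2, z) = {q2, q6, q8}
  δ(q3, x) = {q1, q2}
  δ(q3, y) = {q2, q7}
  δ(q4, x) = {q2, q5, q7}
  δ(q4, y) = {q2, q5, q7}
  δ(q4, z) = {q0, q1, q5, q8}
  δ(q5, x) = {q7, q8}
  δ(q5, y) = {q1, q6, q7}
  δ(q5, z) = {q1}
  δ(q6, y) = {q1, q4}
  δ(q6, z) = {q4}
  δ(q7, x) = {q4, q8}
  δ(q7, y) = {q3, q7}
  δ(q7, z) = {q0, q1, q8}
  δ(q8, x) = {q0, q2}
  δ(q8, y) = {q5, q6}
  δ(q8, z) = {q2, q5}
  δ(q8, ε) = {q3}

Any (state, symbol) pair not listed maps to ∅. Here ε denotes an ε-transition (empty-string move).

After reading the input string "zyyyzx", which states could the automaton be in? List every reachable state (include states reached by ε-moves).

Start: ε-closure({q0}) = {q0, q6}.
Read 'z': {q0, q6} → {q4}.
Read 'y': {q4} → {q2, q5, q7}.
Read 'y': {q2, q5, q7} → {q1, q3, q6, q7}.
Read 'y': {q1, q3, q6, q7} → {q1, q2, q3, q4, q7}.
Read 'z': {q1, q2, q3, q4, q7} → {q0, q1, q2, q3, q5, q6, q8}.
Read 'x': {q0, q1, q2, q3, q5, q6, q8} → {q0, q1, q2, q3, q6, q7, q8}.

{q0, q1, q2, q3, q6, q7, q8}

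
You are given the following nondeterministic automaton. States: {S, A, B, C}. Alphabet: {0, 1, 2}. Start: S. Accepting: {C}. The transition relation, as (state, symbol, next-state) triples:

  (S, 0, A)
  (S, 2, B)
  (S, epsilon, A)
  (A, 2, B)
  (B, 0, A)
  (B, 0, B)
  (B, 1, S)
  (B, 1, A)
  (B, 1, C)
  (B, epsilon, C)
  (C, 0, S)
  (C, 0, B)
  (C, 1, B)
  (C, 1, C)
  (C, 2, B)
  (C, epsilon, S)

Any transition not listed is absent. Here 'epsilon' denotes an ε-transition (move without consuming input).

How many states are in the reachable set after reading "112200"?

Start: ε-closure({S}) = {S, A}.
Read '1': {S, A} → ∅.
The set is empty and remains empty for the remaining 5 symbols.
That set has 0 states.

0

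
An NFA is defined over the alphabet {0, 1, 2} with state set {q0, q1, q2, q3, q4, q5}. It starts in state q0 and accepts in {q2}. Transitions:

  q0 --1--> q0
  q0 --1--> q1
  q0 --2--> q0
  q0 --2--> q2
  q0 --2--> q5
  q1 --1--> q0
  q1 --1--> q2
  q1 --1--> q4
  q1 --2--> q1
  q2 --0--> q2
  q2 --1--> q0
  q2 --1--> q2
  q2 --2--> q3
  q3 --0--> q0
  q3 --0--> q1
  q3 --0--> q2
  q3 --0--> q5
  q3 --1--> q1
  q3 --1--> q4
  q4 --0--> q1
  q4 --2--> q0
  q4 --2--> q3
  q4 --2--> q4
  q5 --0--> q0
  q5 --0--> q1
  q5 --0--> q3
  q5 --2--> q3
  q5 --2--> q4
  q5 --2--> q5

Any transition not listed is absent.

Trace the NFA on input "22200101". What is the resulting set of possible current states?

{q0, q2, q4}

Start in {q0}.
Read '2': q0→{q0, q2, q5}; now {q0, q2, q5}.
Read '2': q0→{q0, q2, q5}, q2→{q3}, q5→{q3, q4, q5}; now {q0, q2, q3, q4, q5}.
Read '2': q0→{q0, q2, q5}, q2→{q3}, q3→∅, q4→{q0, q3, q4}, q5→{q3, q4, q5}; now {q0, q2, q3, q4, q5}.
Read '0': q0→∅, q2→{q2}, q3→{q0, q1, q2, q5}, q4→{q1}, q5→{q0, q1, q3}; now {q0, q1, q2, q3, q5}.
Read '0': q0→∅, q1→∅, q2→{q2}, q3→{q0, q1, q2, q5}, q5→{q0, q1, q3}; now {q0, q1, q2, q3, q5}.
Read '1': q0→{q0, q1}, q1→{q0, q2, q4}, q2→{q0, q2}, q3→{q1, q4}, q5→∅; now {q0, q1, q2, q4}.
Read '0': q0→∅, q1→∅, q2→{q2}, q4→{q1}; now {q1, q2}.
Read '1': q1→{q0, q2, q4}, q2→{q0, q2}; now {q0, q2, q4}.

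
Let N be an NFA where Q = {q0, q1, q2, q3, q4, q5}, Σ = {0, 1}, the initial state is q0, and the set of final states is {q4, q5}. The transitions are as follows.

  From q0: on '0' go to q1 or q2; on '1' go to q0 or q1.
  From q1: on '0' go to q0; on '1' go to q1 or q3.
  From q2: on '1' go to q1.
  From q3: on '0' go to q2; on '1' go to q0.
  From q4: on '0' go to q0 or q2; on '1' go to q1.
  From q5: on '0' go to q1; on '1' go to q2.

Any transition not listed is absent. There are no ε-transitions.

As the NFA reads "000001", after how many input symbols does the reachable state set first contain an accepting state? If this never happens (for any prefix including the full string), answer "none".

Start in {q0}.
Read '0': {q0} → {q1, q2}.
Read '0': {q1, q2} → {q0}.
Read '0': {q0} → {q1, q2}.
Read '0': {q1, q2} → {q0}.
Read '0': {q0} → {q1, q2}.
Read '1': {q1, q2} → {q1, q3}.
No reachable set along the way intersects F.

none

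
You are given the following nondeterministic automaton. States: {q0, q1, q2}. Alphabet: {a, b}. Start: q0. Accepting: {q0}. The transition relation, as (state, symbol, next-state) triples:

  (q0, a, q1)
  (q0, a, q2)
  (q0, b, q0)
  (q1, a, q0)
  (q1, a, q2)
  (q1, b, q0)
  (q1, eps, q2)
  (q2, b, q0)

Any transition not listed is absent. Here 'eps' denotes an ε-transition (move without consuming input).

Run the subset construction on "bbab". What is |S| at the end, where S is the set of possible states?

Start in {q0}.
Read 'b': q0→{q0}; now {q0}.
Read 'b': q0→{q0}; now {q0}.
Read 'a': q0→{q1, q2}; now {q1, q2}.
Read 'b': q1→{q0}, q2→{q0}; now {q0}.
That set has 1 state.

1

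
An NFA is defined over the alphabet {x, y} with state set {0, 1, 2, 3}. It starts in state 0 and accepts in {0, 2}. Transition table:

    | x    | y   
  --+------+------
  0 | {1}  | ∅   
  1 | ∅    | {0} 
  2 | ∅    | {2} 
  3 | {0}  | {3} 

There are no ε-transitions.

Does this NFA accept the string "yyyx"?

No

Start in {0}.
Read 'y': {0} → ∅.
The set is empty and remains empty for the remaining 3 symbols.
The final set ∅ contains no accepting state.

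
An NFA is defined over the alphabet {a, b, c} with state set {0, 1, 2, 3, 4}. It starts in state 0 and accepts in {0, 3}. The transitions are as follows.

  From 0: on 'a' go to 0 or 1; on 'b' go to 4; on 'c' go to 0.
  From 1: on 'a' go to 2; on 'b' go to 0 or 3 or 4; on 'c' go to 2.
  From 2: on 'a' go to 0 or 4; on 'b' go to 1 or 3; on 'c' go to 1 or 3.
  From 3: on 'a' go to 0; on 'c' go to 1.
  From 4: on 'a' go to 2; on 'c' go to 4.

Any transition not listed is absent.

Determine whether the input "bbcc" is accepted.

No

Start in {0}.
Read 'b': {0} → {4}.
Read 'b': {4} → ∅.
The set is empty and remains empty for the remaining 2 symbols.
The final set ∅ contains no accepting state.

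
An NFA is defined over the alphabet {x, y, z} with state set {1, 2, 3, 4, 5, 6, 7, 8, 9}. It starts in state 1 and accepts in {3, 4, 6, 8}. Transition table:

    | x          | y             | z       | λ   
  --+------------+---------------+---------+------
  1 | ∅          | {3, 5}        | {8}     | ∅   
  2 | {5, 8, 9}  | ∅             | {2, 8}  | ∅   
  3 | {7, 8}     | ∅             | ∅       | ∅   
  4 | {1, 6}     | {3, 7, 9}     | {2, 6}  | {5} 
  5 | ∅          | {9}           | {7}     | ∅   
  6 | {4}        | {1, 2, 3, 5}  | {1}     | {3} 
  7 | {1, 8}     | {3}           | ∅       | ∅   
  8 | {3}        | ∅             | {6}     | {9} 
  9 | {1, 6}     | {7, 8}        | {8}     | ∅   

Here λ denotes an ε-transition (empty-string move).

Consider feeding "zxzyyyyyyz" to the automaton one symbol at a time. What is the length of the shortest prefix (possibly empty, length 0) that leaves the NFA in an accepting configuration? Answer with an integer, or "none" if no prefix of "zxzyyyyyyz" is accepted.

Start in {1}.
Read 'z': {1} → {8, 9}.
None of the earlier sets intersect F, but {8, 9} does.

1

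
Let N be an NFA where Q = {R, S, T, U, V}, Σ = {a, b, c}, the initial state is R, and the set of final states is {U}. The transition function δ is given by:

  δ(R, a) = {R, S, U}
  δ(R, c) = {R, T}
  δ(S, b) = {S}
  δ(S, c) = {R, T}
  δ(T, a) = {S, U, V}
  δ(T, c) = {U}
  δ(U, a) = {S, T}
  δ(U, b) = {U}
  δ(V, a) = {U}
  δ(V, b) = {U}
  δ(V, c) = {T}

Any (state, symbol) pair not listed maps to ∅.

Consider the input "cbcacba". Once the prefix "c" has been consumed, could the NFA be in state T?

Yes

Start in {R}.
Read 'c': R→{R, T}; now {R, T}.
State T is in {R, T}.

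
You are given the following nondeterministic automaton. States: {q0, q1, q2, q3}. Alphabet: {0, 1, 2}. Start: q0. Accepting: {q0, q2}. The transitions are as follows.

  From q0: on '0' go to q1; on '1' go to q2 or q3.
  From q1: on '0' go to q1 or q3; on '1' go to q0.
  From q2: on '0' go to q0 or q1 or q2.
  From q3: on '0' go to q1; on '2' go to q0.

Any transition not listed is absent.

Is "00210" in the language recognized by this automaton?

Yes

Start in {q0}.
Read '0': q0→{q1}; now {q1}.
Read '0': q1→{q1, q3}; now {q1, q3}.
Read '2': q1→∅, q3→{q0}; now {q0}.
Read '1': q0→{q2, q3}; now {q2, q3}.
Read '0': q2→{q0, q1, q2}, q3→{q1}; now {q0, q1, q2}.
The final set {q0, q1, q2} contains the accepting states q0, q2.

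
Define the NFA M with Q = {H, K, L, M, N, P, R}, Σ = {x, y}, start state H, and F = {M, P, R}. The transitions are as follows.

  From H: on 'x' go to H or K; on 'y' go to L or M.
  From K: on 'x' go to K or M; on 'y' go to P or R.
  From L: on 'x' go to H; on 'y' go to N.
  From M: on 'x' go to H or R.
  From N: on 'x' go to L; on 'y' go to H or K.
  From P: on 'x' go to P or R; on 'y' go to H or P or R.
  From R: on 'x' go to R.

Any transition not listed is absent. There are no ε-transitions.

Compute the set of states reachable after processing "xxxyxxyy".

Start in {H}.
Read 'x': H→{H, K}; now {H, K}.
Read 'x': H→{H, K}, K→{K, M}; now {H, K, M}.
Read 'x': H→{H, K}, K→{K, M}, M→{H, R}; now {H, K, M, R}.
Read 'y': H→{L, M}, K→{P, R}, M→∅, R→∅; now {L, M, P, R}.
Read 'x': L→{H}, M→{H, R}, P→{P, R}, R→{R}; now {H, P, R}.
Read 'x': H→{H, K}, P→{P, R}, R→{R}; now {H, K, P, R}.
Read 'y': H→{L, M}, K→{P, R}, P→{H, P, R}, R→∅; now {H, L, M, P, R}.
Read 'y': H→{L, M}, L→{N}, M→∅, P→{H, P, R}, R→∅; now {H, L, M, N, P, R}.

{H, L, M, N, P, R}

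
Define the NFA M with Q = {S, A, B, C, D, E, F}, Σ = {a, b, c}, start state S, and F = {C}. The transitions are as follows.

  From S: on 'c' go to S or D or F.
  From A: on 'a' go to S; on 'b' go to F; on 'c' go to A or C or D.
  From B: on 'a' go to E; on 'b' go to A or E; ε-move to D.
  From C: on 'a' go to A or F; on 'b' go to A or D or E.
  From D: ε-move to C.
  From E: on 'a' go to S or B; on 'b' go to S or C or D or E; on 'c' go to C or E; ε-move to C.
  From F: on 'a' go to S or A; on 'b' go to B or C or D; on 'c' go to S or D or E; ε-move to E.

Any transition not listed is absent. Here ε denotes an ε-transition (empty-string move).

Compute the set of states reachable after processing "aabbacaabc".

Start in {S}.
Read 'a': {S} → ∅.
The set is empty and remains empty for the remaining 9 symbols.

∅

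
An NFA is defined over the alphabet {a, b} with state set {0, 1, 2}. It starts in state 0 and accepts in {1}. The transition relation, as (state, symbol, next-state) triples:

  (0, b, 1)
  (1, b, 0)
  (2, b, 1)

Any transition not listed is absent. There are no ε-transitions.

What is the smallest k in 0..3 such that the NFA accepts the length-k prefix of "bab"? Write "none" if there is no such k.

1

Start in {0}.
Read 'b': 0→{1}; now {1}.
None of the earlier sets intersect F, but {1} does.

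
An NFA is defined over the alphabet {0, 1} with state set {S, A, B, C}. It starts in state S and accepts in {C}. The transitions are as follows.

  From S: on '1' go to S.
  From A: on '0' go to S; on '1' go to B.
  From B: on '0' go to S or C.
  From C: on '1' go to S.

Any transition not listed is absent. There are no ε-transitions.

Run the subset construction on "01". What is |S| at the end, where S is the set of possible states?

0

Start in {S}.
Read '0': {S} → ∅.
The set is empty and remains empty for the remaining 1 symbol.
That set has 0 states.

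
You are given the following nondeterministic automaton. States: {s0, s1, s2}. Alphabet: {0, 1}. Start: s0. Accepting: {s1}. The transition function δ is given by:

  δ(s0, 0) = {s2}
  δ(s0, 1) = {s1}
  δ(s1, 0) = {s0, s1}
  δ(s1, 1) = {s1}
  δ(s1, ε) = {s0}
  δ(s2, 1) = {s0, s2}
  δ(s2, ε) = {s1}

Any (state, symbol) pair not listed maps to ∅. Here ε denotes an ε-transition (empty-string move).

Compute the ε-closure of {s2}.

Begin with {s2}.
ε-move s2 → s1; add s1.
ε-move s1 → s0; add s0.

{s0, s1, s2}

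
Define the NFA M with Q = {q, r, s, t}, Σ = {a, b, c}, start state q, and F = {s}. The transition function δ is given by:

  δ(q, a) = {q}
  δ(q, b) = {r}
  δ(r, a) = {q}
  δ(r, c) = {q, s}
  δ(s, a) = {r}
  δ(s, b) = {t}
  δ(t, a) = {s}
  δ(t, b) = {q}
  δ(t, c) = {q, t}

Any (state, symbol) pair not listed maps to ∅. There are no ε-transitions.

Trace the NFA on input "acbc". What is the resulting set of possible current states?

∅

Start in {q}.
Read 'a': q→{q}; now {q}.
Read 'c': q→∅; now ∅.
The set is empty and remains empty for the remaining 2 symbols.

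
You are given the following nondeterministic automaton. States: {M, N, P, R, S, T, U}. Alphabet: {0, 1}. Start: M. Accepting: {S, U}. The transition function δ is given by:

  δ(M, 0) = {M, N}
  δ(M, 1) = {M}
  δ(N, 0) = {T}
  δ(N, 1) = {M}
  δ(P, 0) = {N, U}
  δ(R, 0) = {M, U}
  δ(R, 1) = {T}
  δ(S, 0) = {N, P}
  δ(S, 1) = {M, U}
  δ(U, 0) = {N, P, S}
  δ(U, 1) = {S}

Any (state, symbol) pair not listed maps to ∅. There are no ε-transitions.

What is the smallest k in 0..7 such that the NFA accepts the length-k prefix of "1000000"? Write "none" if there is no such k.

none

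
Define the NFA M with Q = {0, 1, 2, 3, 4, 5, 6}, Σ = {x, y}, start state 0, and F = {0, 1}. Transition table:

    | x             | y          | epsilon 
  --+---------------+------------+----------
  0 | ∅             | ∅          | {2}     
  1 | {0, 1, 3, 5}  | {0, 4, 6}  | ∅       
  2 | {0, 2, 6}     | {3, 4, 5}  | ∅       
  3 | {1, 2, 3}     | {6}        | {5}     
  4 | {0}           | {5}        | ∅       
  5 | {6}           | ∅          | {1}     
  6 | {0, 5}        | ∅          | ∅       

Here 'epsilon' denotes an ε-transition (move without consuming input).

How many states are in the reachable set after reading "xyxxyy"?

7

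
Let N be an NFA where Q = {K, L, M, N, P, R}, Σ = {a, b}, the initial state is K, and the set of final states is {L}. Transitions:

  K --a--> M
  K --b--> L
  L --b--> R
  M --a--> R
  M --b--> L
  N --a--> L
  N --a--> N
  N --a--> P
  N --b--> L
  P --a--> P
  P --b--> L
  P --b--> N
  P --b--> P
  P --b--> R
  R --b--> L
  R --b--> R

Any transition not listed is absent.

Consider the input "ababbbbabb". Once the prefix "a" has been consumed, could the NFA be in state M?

Yes

Start in {K}.
Read 'a': K→{M}; now {M}.
State M is in {M}.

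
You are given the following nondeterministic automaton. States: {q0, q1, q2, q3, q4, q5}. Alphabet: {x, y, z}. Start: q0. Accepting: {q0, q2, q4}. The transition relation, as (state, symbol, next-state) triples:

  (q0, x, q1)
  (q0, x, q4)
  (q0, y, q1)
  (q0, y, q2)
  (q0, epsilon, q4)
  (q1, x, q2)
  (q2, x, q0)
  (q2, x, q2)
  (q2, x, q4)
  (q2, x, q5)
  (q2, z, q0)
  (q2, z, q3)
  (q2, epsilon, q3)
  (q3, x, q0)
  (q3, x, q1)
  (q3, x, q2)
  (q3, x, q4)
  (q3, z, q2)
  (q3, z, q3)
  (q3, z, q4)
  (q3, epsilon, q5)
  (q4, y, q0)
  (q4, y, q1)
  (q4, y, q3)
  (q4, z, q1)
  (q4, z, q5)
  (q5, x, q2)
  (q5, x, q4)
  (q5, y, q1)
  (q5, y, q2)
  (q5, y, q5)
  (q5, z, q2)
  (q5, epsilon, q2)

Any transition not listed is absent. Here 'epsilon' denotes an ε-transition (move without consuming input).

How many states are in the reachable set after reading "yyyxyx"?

Start: ε-closure({q0}) = {q0, q4}.
Read 'y': {q0, q4} → {q0, q1, q2, q3, q4, q5}.
Read 'y': {q0, q1, q2, q3, q4, q5} → {q0, q1, q2, q3, q4, q5}.
Read 'y': {q0, q1, q2, q3, q4, q5} → {q0, q1, q2, q3, q4, q5}.
Read 'x': {q0, q1, q2, q3, q4, q5} → {q0, q1, q2, q3, q4, q5}.
Read 'y': {q0, q1, q2, q3, q4, q5} → {q0, q1, q2, q3, q4, q5}.
Read 'x': {q0, q1, q2, q3, q4, q5} → {q0, q1, q2, q3, q4, q5}.
That set has 6 states.

6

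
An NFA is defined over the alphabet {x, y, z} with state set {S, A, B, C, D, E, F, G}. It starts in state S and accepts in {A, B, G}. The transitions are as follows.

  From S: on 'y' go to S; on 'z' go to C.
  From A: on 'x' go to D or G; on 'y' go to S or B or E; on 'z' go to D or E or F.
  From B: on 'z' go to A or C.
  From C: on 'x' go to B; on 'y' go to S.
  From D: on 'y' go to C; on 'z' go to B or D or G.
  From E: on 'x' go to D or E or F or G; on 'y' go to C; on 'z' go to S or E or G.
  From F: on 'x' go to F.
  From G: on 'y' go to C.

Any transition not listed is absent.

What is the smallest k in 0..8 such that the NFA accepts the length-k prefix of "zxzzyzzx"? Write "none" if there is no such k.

Start in {S}.
Read 'z': {S} → {C}.
Read 'x': {C} → {B}.
None of the earlier sets intersect F, but {B} does.

2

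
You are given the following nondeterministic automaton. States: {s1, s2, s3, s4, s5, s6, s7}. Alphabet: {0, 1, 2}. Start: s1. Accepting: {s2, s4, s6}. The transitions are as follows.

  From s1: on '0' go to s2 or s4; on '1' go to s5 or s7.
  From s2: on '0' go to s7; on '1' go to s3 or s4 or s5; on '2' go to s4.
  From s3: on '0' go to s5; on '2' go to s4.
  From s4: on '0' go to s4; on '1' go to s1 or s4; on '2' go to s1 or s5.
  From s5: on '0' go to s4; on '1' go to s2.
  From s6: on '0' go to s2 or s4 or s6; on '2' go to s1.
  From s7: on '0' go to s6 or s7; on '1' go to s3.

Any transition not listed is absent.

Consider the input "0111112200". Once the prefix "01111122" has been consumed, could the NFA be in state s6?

Start in {s1}.
Read '0': {s1} → {s2, s4}.
Read '1': {s2, s4} → {s1, s3, s4, s5}.
Read '1': {s1, s3, s4, s5} → {s1, s2, s4, s5, s7}.
Read '1': {s1, s2, s4, s5, s7} → {s1, s2, s3, s4, s5, s7}.
Read '1': {s1, s2, s3, s4, s5, s7} → {s1, s2, s3, s4, s5, s7}.
Read '1': {s1, s2, s3, s4, s5, s7} → {s1, s2, s3, s4, s5, s7}.
Read '2': {s1, s2, s3, s4, s5, s7} → {s1, s4, s5}.
Read '2': {s1, s4, s5} → {s1, s5}.
State s6 is not in {s1, s5}.

No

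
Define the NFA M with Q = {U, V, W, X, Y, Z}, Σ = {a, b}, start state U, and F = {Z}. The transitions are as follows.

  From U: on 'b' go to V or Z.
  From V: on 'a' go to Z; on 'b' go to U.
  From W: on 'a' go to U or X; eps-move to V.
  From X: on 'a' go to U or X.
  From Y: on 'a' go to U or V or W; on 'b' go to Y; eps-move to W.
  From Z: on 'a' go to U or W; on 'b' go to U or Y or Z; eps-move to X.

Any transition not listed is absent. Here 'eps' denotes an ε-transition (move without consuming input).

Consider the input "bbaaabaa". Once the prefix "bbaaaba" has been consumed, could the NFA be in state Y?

No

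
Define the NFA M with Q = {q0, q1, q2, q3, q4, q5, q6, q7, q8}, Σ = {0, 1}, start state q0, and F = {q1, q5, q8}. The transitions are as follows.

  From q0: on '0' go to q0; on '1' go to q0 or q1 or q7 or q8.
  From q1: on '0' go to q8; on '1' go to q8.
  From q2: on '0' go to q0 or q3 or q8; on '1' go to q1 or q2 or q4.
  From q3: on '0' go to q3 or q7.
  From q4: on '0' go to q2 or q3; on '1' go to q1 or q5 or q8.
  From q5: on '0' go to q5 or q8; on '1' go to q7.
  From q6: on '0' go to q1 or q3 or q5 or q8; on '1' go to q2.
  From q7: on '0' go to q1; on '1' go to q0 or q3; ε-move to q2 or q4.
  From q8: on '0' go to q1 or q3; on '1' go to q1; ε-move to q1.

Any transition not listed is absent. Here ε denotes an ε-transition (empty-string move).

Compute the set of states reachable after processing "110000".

{q0, q1, q2, q3, q4, q5, q7, q8}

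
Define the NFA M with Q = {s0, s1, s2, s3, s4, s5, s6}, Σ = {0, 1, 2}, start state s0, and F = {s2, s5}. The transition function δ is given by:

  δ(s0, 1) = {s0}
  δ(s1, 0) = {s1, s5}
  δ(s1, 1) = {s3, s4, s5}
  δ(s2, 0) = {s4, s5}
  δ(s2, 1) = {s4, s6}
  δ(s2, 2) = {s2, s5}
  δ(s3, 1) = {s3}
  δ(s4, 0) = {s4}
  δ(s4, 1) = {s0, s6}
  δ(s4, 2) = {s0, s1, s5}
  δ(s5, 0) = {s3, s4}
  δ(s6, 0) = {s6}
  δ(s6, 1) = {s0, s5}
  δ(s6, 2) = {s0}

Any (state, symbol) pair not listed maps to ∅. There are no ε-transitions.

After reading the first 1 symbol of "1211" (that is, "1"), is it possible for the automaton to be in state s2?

No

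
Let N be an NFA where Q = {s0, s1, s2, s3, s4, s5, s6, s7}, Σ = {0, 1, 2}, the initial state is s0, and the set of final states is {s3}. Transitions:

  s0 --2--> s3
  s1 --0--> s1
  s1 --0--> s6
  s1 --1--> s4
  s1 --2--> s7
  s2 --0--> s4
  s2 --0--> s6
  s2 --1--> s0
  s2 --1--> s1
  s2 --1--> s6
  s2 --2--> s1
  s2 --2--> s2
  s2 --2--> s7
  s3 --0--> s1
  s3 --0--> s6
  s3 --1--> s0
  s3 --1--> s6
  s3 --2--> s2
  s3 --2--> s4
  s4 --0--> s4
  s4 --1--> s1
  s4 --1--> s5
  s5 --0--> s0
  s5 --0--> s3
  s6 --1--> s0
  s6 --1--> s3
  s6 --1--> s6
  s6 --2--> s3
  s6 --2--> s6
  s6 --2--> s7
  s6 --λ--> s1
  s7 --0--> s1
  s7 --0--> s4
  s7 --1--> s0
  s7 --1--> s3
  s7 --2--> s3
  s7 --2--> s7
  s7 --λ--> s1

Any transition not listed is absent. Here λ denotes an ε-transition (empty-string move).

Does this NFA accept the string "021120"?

No

Start in {s0}.
Read '0': s0→∅; now ∅.
The set is empty and remains empty for the remaining 5 symbols.
The final set ∅ contains no accepting state.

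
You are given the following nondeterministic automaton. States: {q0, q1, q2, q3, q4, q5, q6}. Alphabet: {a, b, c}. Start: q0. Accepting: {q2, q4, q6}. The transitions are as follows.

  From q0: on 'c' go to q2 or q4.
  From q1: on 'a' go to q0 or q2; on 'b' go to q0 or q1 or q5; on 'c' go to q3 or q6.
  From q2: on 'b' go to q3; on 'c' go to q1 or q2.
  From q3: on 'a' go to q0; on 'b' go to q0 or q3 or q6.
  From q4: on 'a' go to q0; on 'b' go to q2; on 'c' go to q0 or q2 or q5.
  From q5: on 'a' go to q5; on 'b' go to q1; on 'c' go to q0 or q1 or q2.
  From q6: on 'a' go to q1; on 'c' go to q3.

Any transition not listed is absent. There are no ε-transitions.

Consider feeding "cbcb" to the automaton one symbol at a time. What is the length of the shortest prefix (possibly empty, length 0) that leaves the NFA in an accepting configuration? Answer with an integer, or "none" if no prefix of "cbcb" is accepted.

1

Start in {q0}.
Read 'c': q0→{q2, q4}; now {q2, q4}.
None of the earlier sets intersect F, but {q2, q4} does.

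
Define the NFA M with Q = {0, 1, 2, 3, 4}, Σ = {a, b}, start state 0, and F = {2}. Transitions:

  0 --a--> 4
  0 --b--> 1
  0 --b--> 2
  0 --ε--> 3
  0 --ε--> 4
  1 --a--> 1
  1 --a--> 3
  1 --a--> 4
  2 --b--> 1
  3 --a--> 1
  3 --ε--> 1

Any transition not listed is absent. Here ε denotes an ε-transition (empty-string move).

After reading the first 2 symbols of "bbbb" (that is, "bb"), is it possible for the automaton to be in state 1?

Yes

Start: ε-closure({0}) = {0, 1, 3, 4}.
Read 'b': {0, 1, 3, 4} → {1, 2}.
Read 'b': {1, 2} → {1}.
State 1 is in {1}.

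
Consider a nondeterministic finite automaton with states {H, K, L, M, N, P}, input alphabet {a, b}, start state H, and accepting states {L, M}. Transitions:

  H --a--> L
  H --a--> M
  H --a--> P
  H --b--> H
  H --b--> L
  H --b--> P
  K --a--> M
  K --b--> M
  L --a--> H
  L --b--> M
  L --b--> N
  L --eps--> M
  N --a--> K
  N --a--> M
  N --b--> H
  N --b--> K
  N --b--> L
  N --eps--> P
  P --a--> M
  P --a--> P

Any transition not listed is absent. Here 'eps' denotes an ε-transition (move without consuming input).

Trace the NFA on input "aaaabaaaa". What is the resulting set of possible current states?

{H, L, M, P}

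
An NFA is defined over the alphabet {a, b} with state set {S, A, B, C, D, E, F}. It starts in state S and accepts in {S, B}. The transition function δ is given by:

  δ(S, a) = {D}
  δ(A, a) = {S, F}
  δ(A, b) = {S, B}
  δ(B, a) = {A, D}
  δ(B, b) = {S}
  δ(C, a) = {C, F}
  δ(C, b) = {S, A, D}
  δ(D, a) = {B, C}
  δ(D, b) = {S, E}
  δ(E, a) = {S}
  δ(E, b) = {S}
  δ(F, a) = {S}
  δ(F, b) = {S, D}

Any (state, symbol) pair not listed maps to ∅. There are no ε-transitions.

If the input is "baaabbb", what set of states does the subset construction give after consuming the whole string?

∅

Start in {S}.
Read 'b': S→∅; now ∅.
The set is empty and remains empty for the remaining 6 symbols.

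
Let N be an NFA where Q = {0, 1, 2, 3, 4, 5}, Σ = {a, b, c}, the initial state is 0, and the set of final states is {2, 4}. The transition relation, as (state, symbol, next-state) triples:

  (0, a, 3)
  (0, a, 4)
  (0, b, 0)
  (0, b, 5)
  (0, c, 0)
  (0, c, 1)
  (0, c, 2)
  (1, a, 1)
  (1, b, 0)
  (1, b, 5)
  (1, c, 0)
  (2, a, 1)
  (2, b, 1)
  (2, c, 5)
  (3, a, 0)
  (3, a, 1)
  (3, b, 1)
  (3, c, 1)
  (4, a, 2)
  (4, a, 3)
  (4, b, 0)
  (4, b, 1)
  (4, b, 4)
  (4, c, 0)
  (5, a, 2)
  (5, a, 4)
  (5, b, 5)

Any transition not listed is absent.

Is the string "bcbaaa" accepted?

Yes

Start in {0}.
Read 'b': {0} → {0, 5}.
Read 'c': {0, 5} → {0, 1, 2}.
Read 'b': {0, 1, 2} → {0, 1, 5}.
Read 'a': {0, 1, 5} → {1, 2, 3, 4}.
Read 'a': {1, 2, 3, 4} → {0, 1, 2, 3}.
Read 'a': {0, 1, 2, 3} → {0, 1, 3, 4}.
The final set {0, 1, 3, 4} contains the accepting state 4.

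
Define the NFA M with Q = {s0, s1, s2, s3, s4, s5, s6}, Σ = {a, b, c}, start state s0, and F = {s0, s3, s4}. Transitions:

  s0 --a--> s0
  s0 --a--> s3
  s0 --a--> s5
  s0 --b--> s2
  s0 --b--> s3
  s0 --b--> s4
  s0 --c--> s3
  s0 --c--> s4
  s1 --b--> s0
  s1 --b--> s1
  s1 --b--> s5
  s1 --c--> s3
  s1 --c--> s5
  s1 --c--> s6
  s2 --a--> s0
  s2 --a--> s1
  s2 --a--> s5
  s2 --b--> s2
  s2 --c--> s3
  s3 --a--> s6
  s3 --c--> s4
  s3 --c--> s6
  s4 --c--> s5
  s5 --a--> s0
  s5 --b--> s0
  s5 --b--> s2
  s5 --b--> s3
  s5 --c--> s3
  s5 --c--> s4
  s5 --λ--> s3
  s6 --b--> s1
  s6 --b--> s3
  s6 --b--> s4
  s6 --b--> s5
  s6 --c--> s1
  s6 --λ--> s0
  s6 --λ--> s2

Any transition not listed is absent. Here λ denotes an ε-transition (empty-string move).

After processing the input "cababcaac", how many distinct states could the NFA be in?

Start in {s0}.
Read 'c': s0→{s3, s4}; now {s3, s4}.
Read 'a': s3→{s6}, s4→∅; union {s6}; ε-closure = {s0, s2, s6}.
Read 'b': s0→{s2, s3, s4}, s2→{s2}, s6→{s1, s3, s4, s5}; now {s1, s2, s3, s4, s5}.
Read 'a': s1→∅, s2→{s0, s1, s5}, s3→{s6}, s4→∅, s5→{s0}; union {s0, s1, s5, s6}; ε-closure = {s0, s1, s2, s3, s5, s6}.
Read 'b': s0→{s2, s3, s4}, s1→{s0, s1, s5}, s2→{s2}, s3→∅, s5→{s0, s2, s3}, s6→{s1, s3, s4, s5}; now {s0, s1, s2, s3, s4, s5}.
Read 'c': s0→{s3, s4}, s1→{s3, s5, s6}, s2→{s3}, s3→{s4, s6}, s4→{s5}, s5→{s3, s4}; union {s3, s4, s5, s6}; ε-closure = {s0, s2, s3, s4, s5, s6}.
Read 'a': s0→{s0, s3, s5}, s2→{s0, s1, s5}, s3→{s6}, s4→∅, s5→{s0}, s6→∅; union {s0, s1, s3, s5, s6}; ε-closure = {s0, s1, s2, s3, s5, s6}.
Read 'a': s0→{s0, s3, s5}, s1→∅, s2→{s0, s1, s5}, s3→{s6}, s5→{s0}, s6→∅; union {s0, s1, s3, s5, s6}; ε-closure = {s0, s1, s2, s3, s5, s6}.
Read 'c': s0→{s3, s4}, s1→{s3, s5, s6}, s2→{s3}, s3→{s4, s6}, s5→{s3, s4}, s6→{s1}; union {s1, s3, s4, s5, s6}; ε-closure = {s0, s1, s2, s3, s4, s5, s6}.
That set has 7 states.

7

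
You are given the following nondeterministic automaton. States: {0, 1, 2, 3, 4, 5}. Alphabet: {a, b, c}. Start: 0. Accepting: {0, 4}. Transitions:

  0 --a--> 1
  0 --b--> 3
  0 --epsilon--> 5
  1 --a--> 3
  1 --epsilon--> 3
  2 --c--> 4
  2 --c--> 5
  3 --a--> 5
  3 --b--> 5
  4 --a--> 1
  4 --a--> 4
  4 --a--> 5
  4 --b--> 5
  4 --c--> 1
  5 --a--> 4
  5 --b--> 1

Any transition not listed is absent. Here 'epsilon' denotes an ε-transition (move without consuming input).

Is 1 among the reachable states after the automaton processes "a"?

Yes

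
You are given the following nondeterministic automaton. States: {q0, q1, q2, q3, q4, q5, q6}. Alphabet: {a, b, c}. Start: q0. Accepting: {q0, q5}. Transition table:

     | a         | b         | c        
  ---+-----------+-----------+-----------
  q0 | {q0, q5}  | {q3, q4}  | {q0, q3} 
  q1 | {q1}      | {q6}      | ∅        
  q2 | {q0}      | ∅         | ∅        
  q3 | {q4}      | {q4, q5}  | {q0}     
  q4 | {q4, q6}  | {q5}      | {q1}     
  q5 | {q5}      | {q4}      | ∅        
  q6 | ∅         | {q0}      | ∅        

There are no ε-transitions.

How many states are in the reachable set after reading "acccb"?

3

Start in {q0}.
Read 'a': {q0} → {q0, q5}.
Read 'c': {q0, q5} → {q0, q3}.
Read 'c': {q0, q3} → {q0, q3}.
Read 'c': {q0, q3} → {q0, q3}.
Read 'b': {q0, q3} → {q3, q4, q5}.
That set has 3 states.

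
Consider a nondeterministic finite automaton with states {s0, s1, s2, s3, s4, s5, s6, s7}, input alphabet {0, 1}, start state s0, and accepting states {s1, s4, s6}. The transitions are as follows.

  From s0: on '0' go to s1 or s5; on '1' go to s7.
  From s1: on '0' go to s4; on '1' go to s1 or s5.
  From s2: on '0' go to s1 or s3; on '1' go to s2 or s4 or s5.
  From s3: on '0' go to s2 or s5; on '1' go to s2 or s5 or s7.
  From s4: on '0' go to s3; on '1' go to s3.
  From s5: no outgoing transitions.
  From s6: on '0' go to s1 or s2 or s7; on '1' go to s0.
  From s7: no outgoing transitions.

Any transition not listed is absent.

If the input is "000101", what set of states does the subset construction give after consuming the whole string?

{s1, s2, s5, s7}

Start in {s0}.
Read '0': s0→{s1, s5}; now {s1, s5}.
Read '0': s1→{s4}, s5→∅; now {s4}.
Read '0': s4→{s3}; now {s3}.
Read '1': s3→{s2, s5, s7}; now {s2, s5, s7}.
Read '0': s2→{s1, s3}, s5→∅, s7→∅; now {s1, s3}.
Read '1': s1→{s1, s5}, s3→{s2, s5, s7}; now {s1, s2, s5, s7}.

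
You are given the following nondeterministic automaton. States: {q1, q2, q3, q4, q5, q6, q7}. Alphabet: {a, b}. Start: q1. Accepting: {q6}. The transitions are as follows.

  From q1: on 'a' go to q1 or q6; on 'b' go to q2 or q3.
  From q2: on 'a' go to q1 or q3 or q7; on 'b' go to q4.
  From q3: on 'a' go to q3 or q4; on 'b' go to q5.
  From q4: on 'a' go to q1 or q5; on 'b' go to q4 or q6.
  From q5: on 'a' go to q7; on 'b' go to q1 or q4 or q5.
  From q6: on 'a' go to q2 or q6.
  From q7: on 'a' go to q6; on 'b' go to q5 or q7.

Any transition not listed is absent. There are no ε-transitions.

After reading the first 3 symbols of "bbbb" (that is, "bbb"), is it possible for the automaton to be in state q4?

Yes

Start in {q1}.
Read 'b': q1→{q2, q3}; now {q2, q3}.
Read 'b': q2→{q4}, q3→{q5}; now {q4, q5}.
Read 'b': q4→{q4, q6}, q5→{q1, q4, q5}; now {q1, q4, q5, q6}.
State q4 is in {q1, q4, q5, q6}.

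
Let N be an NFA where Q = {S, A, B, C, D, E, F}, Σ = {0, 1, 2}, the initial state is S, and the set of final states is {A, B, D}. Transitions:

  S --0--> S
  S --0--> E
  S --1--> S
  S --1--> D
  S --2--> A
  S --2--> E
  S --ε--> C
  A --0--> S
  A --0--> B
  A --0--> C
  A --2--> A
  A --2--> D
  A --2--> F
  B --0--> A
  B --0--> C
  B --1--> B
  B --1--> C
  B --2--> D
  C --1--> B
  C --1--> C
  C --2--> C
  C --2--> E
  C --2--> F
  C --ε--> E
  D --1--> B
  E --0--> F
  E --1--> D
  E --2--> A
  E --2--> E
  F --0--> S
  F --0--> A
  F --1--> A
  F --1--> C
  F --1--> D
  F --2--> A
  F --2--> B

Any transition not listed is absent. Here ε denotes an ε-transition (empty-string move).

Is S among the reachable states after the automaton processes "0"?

Yes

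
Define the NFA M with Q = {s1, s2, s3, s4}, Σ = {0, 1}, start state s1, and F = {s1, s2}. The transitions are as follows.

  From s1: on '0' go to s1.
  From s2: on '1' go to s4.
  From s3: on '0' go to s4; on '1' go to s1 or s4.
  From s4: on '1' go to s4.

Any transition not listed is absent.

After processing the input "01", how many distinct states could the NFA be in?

0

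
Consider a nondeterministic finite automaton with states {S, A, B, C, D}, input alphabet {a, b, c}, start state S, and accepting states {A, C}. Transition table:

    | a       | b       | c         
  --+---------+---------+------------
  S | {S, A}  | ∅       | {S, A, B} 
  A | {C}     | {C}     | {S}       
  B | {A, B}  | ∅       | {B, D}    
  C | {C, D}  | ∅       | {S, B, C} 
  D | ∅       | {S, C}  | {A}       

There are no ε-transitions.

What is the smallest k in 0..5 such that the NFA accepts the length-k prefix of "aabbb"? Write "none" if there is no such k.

Start in {S}.
Read 'a': {S} → {S, A}.
None of the earlier sets intersect F, but {S, A} does.

1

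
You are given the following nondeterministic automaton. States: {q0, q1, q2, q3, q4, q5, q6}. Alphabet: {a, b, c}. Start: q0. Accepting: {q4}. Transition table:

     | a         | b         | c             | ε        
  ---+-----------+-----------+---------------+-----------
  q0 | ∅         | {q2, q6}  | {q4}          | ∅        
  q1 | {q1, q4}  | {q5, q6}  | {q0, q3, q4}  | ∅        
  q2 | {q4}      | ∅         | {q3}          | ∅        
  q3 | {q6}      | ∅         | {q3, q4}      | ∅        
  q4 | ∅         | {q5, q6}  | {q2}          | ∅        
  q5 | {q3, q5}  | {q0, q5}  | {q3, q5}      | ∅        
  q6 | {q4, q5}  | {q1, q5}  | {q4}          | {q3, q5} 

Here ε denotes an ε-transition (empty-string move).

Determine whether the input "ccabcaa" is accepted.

Start in {q0}.
Read 'c': {q0} → {q4}.
Read 'c': {q4} → {q2}.
Read 'a': {q2} → {q4}.
Read 'b': {q4} → {q3, q5, q6}.
Read 'c': {q3, q5, q6} → {q3, q4, q5}.
Read 'a': {q3, q4, q5} → {q3, q5, q6}.
Read 'a': {q3, q5, q6} → {q3, q4, q5, q6}.
The final set {q3, q4, q5, q6} contains the accepting state q4.

Yes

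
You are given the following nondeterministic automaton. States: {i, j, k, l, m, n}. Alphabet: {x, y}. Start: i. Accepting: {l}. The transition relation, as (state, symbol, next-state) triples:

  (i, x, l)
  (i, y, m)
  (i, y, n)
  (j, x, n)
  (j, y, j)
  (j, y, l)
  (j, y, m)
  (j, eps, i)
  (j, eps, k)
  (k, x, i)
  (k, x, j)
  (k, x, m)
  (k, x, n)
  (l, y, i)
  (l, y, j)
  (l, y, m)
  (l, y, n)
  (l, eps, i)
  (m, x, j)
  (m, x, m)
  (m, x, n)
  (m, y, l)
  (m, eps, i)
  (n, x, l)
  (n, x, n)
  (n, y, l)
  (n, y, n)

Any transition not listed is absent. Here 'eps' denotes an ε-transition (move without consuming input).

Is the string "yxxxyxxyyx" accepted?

Start in {i}.
Read 'y': i→{m, n}; union {m, n}; ε-closure = {i, m, n}.
Read 'x': i→{l}, m→{j, m, n}, n→{l, n}; union {j, l, m, n}; ε-closure = {i, j, k, l, m, n}.
Read 'x': i→{l}, j→{n}, k→{i, j, m, n}, l→∅, m→{j, m, n}, n→{l, n}; union {i, j, l, m, n}; ε-closure = {i, j, k, l, m, n}.
Read 'x': i→{l}, j→{n}, k→{i, j, m, n}, l→∅, m→{j, m, n}, n→{l, n}; union {i, j, l, m, n}; ε-closure = {i, j, k, l, m, n}.
Read 'y': i→{m, n}, j→{j, l, m}, k→∅, l→{i, j, m, n}, m→{l}, n→{l, n}; union {i, j, l, m, n}; ε-closure = {i, j, k, l, m, n}.
Read 'x': i→{l}, j→{n}, k→{i, j, m, n}, l→∅, m→{j, m, n}, n→{l, n}; union {i, j, l, m, n}; ε-closure = {i, j, k, l, m, n}.
Read 'x': i→{l}, j→{n}, k→{i, j, m, n}, l→∅, m→{j, m, n}, n→{l, n}; union {i, j, l, m, n}; ε-closure = {i, j, k, l, m, n}.
Read 'y': i→{m, n}, j→{j, l, m}, k→∅, l→{i, j, m, n}, m→{l}, n→{l, n}; union {i, j, l, m, n}; ε-closure = {i, j, k, l, m, n}.
Read 'y': i→{m, n}, j→{j, l, m}, k→∅, l→{i, j, m, n}, m→{l}, n→{l, n}; union {i, j, l, m, n}; ε-closure = {i, j, k, l, m, n}.
Read 'x': i→{l}, j→{n}, k→{i, j, m, n}, l→∅, m→{j, m, n}, n→{l, n}; union {i, j, l, m, n}; ε-closure = {i, j, k, l, m, n}.
The final set {i, j, k, l, m, n} contains the accepting state l.

Yes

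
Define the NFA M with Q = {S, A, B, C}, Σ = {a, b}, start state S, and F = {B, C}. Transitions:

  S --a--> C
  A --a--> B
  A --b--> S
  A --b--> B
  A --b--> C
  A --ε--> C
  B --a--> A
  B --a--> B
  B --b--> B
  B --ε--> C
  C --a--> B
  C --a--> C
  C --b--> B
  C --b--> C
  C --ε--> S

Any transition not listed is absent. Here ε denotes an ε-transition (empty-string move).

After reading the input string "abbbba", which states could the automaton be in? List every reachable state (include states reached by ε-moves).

Start in {S}.
Read 'a': {S} → {S, C}.
Read 'b': {S, C} → {S, B, C}.
Read 'b': {S, B, C} → {S, B, C}.
Read 'b': {S, B, C} → {S, B, C}.
Read 'b': {S, B, C} → {S, B, C}.
Read 'a': {S, B, C} → {S, A, B, C}.

{S, A, B, C}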